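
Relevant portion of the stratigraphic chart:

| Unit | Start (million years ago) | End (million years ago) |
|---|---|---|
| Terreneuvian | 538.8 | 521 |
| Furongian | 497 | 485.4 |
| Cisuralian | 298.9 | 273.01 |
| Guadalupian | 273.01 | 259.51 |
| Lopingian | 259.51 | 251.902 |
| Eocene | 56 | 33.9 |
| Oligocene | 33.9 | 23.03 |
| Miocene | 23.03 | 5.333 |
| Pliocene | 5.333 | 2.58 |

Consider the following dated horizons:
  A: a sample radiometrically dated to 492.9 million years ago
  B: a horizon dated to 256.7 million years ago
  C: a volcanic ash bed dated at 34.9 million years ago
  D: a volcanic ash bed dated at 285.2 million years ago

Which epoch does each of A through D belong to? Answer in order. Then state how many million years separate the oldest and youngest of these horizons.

A: 492.9 Ma lies in 497–485.4 Ma, so Furongian.
B: 256.7 Ma lies in 259.51–251.902 Ma, so Lopingian.
C: 34.9 Ma lies in 56–33.9 Ma, so Eocene.
D: 285.2 Ma lies in 298.9–273.01 Ma, so Cisuralian.
Oldest = 492.9 Ma, youngest = 34.9 Ma → span 458 Myr.

A — Furongian; B — Lopingian; C — Eocene; D — Cisuralian; span 458 million years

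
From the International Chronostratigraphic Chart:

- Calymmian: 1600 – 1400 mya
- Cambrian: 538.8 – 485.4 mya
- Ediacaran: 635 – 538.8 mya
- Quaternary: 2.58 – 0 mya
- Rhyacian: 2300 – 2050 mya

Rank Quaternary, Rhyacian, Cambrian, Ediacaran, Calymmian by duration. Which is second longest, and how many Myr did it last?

Calymmian, 200 million years

Start − end for each: Quaternary 2.58 − 0 = 2.58; Rhyacian 2300 − 2050 = 250; Cambrian 538.8 − 485.4 = 53.4; Ediacaran 635 − 538.8 = 96.2; Calymmian 1600 − 1400 = 200.
Ranking these from longest: Rhyacian > Calymmian > Ediacaran > Cambrian > Quaternary.
Position 2 in that ranking is Calymmian, which lasted 200 Myr.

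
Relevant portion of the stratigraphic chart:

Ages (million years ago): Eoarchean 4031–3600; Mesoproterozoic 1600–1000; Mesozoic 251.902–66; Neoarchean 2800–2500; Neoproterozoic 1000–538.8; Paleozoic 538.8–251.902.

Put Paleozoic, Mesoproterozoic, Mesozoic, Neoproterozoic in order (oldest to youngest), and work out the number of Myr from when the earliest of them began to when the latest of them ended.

Start ages (Ma): Mesoproterozoic 1600, Neoproterozoic 1000, Paleozoic 538.8, Mesozoic 251.902.
Ordered oldest to youngest: Mesoproterozoic, Neoproterozoic, Paleozoic, Mesozoic.
Span = 1600 − 66 = 1534 Myr.

Mesoproterozoic → Neoproterozoic → Paleozoic → Mesozoic; total span 1534 Myr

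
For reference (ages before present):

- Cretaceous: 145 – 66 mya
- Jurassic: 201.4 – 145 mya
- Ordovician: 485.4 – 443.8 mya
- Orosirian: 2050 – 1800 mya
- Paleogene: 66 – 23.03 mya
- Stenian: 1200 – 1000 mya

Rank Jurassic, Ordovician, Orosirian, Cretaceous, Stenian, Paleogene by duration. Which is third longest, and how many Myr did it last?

Cretaceous, 79 million years

Start − end for each: Jurassic 201.4 − 145 = 56.4; Ordovician 485.4 − 443.8 = 41.6; Orosirian 2050 − 1800 = 250; Cretaceous 145 − 66 = 79; Stenian 1200 − 1000 = 200; Paleogene 66 − 23.03 = 42.97.
Ranking these from longest: Orosirian > Stenian > Cretaceous > Jurassic > Paleogene > Ordovician.
Position 3 in that ranking is Cretaceous, which lasted 79 Myr.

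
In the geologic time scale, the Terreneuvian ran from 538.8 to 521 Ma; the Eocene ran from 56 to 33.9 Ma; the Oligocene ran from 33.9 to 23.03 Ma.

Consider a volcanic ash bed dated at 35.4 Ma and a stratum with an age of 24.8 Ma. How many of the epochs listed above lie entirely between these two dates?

Checking each listed span, none has both start < 35.4 Ma and end > 24.8 Ma — every epoch straddles one of the two dates or lies outside them — so the count is 0.

0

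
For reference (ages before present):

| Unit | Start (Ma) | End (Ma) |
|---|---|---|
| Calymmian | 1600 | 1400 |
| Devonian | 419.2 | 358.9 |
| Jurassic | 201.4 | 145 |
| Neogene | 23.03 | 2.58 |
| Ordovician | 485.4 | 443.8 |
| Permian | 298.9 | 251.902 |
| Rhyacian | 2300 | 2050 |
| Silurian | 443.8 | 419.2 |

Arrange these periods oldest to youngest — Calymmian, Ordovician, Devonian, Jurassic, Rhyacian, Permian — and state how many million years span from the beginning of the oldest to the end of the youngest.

From the excerpt: Calymmian 1600–1400; Ordovician 485.4–443.8; Devonian 419.2–358.9; Jurassic 201.4–145; Rhyacian 2300–2050; Permian 298.9–251.902 (Ma).
Larger Ma is earlier, so the oldest is Rhyacian and the youngest is Jurassic; oldest to youngest: Rhyacian, Calymmian, Ordovician, Devonian, Permian, Jurassic.
Oldest start 2300 minus youngest end 145 gives 2155 Myr overall.

Rhyacian → Calymmian → Ordovician → Devonian → Permian → Jurassic; total span 2155 Myr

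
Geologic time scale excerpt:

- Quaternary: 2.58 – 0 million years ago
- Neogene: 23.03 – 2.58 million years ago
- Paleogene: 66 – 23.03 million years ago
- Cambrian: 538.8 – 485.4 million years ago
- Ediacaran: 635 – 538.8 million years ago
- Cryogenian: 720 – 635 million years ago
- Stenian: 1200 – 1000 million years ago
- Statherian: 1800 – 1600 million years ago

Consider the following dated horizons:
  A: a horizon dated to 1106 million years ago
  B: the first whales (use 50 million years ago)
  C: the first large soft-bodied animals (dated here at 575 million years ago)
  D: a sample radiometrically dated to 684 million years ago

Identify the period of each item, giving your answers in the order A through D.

A: 1106 Ma lies in 1200–1000 Ma, so Stenian.
B: 50 Ma lies in 66–23.03 Ma, so Paleogene.
C: 575 Ma lies in 635–538.8 Ma, so Ediacaran.
D: 684 Ma lies in 720–635 Ma, so Cryogenian.

A — Stenian; B — Paleogene; C — Ediacaran; D — Cryogenian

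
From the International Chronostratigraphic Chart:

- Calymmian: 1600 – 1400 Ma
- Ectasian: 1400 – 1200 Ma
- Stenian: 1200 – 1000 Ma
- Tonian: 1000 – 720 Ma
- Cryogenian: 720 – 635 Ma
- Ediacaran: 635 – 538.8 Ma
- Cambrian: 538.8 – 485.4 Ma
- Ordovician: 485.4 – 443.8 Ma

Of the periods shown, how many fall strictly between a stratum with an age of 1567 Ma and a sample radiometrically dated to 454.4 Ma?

1567 Ma sits inside the Calymmian (1600–1400) and 454.4 Ma inside the Ordovician (485.4–443.8); neither of those is wholly between the two dates.
The listed periods lying completely between them are Ectasian, Stenian, Tonian, Cryogenian, Ediacaran, Cambrian — 6 in all.

6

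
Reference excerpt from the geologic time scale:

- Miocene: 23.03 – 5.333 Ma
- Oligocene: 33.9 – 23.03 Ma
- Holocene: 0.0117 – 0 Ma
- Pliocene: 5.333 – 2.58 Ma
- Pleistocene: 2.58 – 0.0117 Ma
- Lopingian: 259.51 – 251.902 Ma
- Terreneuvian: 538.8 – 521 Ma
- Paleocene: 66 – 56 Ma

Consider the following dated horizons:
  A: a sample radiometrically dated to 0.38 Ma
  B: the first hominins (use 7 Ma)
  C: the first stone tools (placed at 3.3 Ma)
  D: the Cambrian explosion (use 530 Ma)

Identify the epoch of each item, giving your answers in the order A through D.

A — Pleistocene; B — Miocene; C — Pliocene; D — Terreneuvian

Match each age against the start–end ranges in the excerpt: A = 0.38 Ma → Pleistocene (2.58–0.0117); B = 7 Ma → Miocene (23.03–5.333); C = 3.3 Ma → Pliocene (5.333–2.58); D = 530 Ma → Terreneuvian (538.8–521).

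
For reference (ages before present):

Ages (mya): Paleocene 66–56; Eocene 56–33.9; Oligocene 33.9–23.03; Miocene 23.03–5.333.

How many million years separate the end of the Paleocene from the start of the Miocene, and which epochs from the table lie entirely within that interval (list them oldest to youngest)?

The Paleocene closes at 56 Ma and the Miocene opens at 23.03 Ma, so the interval is 56 − 23.03 = 32.97 Myr.
An epoch fits inside if it starts at or after 56 Ma and ends at or before 23.03 Ma; oldest first that gives Eocene, Oligocene.

32.97 million years; Eocene, Oligocene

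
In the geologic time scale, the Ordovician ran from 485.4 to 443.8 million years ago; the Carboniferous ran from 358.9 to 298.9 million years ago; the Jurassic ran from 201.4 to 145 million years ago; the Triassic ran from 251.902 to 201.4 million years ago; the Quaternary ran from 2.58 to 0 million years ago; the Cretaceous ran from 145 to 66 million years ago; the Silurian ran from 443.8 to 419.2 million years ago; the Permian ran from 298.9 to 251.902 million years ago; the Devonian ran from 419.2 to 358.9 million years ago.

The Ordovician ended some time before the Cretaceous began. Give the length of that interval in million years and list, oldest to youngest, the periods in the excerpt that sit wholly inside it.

298.8 million years; Silurian, Devonian, Carboniferous, Permian, Triassic, Jurassic

End of Ordovician = 443.8 Ma; start of Cretaceous = 145 Ma.
Gap = 443.8 − 145 = 298.8 Myr.
Periods wholly inside 443.8–145 Ma: Silurian (443.8–419.2), Devonian (419.2–358.9), Carboniferous (358.9–298.9), Permian (298.9–251.902), Triassic (251.902–201.4), Jurassic (201.4–145).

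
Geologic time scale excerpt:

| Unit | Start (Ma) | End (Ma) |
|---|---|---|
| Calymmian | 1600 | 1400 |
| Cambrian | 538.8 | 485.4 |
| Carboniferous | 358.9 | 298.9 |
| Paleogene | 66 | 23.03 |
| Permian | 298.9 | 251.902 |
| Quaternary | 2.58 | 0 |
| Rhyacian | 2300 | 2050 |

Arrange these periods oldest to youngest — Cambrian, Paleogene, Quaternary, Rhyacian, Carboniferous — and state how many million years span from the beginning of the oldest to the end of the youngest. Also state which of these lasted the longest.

Rhyacian → Cambrian → Carboniferous → Paleogene → Quaternary; total span 2300 Myr; longest is Rhyacian

From the excerpt: Cambrian 538.8–485.4; Paleogene 66–23.03; Quaternary 2.58–0; Rhyacian 2300–2050; Carboniferous 358.9–298.9 (Ma).
Larger Ma is earlier, so the oldest is Rhyacian and the youngest is Quaternary; oldest to youngest: Rhyacian, Cambrian, Carboniferous, Paleogene, Quaternary.
Oldest start 2300 minus youngest end 0 gives 2300 Myr overall.
Individual lengths (start − end): Paleogene 42.97; Cambrian 53.4; Quaternary 2.58; Rhyacian 250; Carboniferous 60. The largest is Rhyacian at 250 Myr.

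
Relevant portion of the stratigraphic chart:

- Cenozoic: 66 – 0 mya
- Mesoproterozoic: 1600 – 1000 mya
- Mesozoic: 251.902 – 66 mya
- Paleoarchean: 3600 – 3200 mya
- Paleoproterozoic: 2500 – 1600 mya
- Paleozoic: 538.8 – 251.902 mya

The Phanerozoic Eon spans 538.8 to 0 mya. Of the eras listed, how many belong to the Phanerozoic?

Eras inside 538.8–0 Ma: Paleozoic, Mesozoic, Cenozoic — 3 in total.

3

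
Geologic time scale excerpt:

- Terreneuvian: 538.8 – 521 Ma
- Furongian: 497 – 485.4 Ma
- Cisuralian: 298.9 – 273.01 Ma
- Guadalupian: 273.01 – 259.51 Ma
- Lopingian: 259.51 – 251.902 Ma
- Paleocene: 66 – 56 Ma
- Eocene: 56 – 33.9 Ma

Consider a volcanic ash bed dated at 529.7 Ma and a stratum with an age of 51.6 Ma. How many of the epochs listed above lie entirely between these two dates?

5

The older date is 529.7 Ma and the younger is 51.6 Ma.
Epochs with start < 529.7 and end > 51.6 Ma: Furongian (497–485.4), Cisuralian (298.9–273.01), Guadalupian (273.01–259.51), Lopingian (259.51–251.902), Paleocene (66–56).
That is 5 complete epochs.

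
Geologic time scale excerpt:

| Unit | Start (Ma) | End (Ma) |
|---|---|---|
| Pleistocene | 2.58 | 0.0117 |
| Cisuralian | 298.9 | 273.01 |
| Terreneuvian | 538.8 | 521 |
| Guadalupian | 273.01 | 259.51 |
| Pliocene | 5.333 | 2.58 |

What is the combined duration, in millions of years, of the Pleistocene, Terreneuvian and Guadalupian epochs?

Each duration: Pleistocene = 2.5683; Terreneuvian = 17.8; Guadalupian = 13.5.
Sum: 2.5683 + 17.8 + 13.5 = 33.8683 Myr.

33.8683 million years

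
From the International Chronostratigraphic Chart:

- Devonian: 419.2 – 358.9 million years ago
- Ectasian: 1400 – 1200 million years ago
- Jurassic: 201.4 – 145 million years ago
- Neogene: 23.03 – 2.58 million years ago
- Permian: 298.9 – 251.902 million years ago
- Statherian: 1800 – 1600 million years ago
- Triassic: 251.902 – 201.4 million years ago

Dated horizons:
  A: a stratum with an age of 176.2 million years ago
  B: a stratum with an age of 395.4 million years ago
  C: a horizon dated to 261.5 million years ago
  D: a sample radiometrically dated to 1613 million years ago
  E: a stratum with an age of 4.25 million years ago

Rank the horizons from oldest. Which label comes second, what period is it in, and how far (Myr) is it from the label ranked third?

B, in the Devonian; 133.9 million years to C

Larger Ma means older, so oldest first: D 1613 > B 395.4 > C 261.5 > A 176.2 > E 4.25.
Counting 2 along gives B (395.4 Ma); the excerpt puts that inside the Devonian, 419.2–358.9 Ma.
Next in line is C (261.5 Ma), and 395.4 − 261.5 = 133.9 Myr.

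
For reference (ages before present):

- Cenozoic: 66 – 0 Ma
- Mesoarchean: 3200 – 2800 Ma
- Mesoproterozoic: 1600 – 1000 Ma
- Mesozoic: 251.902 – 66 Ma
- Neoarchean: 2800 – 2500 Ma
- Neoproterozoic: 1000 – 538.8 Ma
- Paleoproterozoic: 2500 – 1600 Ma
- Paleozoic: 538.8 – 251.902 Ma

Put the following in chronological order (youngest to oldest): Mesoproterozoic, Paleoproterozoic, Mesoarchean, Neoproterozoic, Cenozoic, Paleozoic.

Cenozoic, Paleozoic, Neoproterozoic, Mesoproterozoic, Paleoproterozoic, Mesoarchean

Read off each span (Ma): Mesoproterozoic 1600–1000; Paleoproterozoic 2500–1600; Mesoarchean 3200–2800; Neoproterozoic 1000–538.8; Cenozoic 66–0; Paleozoic 538.8–251.902.
Larger Ma is older, so oldest→youngest is Mesoarchean, Paleoproterozoic, Mesoproterozoic, Neoproterozoic, Paleozoic, Cenozoic; reverse it for youngest→oldest.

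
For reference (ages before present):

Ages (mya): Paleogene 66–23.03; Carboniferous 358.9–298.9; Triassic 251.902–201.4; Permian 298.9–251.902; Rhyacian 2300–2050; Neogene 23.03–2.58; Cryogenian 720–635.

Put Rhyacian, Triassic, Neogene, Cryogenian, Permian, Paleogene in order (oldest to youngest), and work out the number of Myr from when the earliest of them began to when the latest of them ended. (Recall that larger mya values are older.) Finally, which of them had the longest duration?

Start ages (Ma): Rhyacian 2300, Cryogenian 720, Permian 298.9, Triassic 251.902, Paleogene 66, Neogene 23.03.
Ordered oldest to youngest: Rhyacian, Cryogenian, Permian, Triassic, Paleogene, Neogene.
Span = 2300 − 2.58 = 2297.42 Myr.
Durations: Cryogenian 85, Triassic 50.502, Permian 46.998, Neogene 20.45, Rhyacian 250, Paleogene 42.97 → longest is Rhyacian (250 Myr).

Rhyacian → Cryogenian → Permian → Triassic → Paleogene → Neogene; total span 2297.42 Myr; longest is Rhyacian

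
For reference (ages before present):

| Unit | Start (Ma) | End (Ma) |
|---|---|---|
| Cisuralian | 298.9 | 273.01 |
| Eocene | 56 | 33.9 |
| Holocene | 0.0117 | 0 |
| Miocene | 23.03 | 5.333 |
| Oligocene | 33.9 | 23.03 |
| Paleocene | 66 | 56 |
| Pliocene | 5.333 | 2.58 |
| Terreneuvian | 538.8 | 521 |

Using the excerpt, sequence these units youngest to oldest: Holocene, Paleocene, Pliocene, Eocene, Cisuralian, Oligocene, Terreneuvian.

Sorting by start age (ascending Ma, since larger Ma = older): Holocene began 0.0117, Pliocene began 5.333, Oligocene began 33.9, Eocene began 56, Paleocene began 66, Cisuralian began 298.9, Terreneuvian began 538.8.

Holocene → Pliocene → Oligocene → Eocene → Paleocene → Cisuralian → Terreneuvian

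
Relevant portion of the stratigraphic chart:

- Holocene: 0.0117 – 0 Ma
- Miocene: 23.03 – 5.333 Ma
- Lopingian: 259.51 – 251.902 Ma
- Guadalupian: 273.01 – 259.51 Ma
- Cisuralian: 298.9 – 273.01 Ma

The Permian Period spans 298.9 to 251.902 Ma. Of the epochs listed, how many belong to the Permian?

3

Epochs inside 298.9–251.902 Ma: Cisuralian, Guadalupian, Lopingian — 3 in total.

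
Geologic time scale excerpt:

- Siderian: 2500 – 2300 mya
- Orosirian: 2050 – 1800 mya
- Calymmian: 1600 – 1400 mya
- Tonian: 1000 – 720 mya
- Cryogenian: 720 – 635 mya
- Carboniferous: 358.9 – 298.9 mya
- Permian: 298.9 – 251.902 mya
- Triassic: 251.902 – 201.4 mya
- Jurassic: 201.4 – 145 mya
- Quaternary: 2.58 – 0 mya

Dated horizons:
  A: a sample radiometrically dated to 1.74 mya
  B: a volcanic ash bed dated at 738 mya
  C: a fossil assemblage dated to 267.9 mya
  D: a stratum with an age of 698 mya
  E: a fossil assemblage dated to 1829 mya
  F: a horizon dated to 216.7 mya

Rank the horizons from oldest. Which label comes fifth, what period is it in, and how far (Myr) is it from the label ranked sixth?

Sorted oldest-first by Ma: E (1829), B (738), D (698), C (267.9), F (216.7), A (1.74).
The fifth oldest is F at 216.7 Ma, which lies in 251.902–201.4 Ma: the Triassic.
The sixth oldest is A at 1.74 Ma; separation = |216.7 − 1.74| = 214.96 Myr.

F, in the Triassic; 214.96 million years to A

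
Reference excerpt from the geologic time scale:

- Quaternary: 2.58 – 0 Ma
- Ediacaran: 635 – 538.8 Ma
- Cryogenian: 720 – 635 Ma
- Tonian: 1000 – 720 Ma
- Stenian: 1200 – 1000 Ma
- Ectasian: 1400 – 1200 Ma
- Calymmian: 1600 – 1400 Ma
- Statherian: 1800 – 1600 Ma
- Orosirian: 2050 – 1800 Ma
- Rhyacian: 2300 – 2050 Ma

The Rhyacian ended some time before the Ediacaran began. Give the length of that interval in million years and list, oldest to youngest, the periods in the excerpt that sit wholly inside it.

1415 million years; Orosirian, Statherian, Calymmian, Ectasian, Stenian, Tonian, Cryogenian

End of Rhyacian = 2050 Ma; start of Ediacaran = 635 Ma.
Gap = 2050 − 635 = 1415 Myr.
Periods wholly inside 2050–635 Ma: Orosirian (2050–1800), Statherian (1800–1600), Calymmian (1600–1400), Ectasian (1400–1200), Stenian (1200–1000), Tonian (1000–720), Cryogenian (720–635).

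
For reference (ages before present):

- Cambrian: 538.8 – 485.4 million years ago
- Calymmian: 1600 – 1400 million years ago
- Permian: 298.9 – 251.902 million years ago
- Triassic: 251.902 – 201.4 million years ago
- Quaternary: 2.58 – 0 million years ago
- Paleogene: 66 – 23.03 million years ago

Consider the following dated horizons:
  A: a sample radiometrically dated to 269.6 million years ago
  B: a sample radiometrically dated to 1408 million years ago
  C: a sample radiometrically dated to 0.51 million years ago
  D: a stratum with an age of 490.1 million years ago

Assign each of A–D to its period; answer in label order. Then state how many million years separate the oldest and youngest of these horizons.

A — Permian; B — Calymmian; C — Quaternary; D — Cambrian; span 1407.49 million years

A: 269.6 Ma lies in 298.9–251.902 Ma, so Permian.
B: 1408 Ma lies in 1600–1400 Ma, so Calymmian.
C: 0.51 Ma lies in 2.58–0 Ma, so Quaternary.
D: 490.1 Ma lies in 538.8–485.4 Ma, so Cambrian.
Oldest = 1408 Ma, youngest = 0.51 Ma → span 1407.49 Myr.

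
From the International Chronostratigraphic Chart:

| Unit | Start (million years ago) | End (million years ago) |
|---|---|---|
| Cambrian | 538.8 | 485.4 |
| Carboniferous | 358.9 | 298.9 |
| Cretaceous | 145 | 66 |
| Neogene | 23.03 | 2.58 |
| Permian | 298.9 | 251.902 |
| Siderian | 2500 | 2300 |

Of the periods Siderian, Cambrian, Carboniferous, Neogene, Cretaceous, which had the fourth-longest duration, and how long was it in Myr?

Cambrian, 53.4 million years

Start − end for each: Siderian 2500 − 2300 = 200; Cambrian 538.8 − 485.4 = 53.4; Carboniferous 358.9 − 298.9 = 60; Neogene 23.03 − 2.58 = 20.45; Cretaceous 145 − 66 = 79.
Ranking these from longest: Siderian > Cretaceous > Carboniferous > Cambrian > Neogene.
Position 4 in that ranking is Cambrian, which lasted 53.4 Myr.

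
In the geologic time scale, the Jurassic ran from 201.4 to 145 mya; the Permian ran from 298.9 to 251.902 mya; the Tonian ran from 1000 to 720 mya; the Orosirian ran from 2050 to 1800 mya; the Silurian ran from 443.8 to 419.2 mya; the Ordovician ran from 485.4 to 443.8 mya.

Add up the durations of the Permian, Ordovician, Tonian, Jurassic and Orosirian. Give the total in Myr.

Duration is start − end for each: (298.9 − 251.902) + (485.4 − 443.8) + (1000 − 720) + (201.4 − 145) + (2050 − 1800).
That is 46.998 + 41.6 + 280 + 56.4 + 250, which totals 674.998 million years.

674.998 million years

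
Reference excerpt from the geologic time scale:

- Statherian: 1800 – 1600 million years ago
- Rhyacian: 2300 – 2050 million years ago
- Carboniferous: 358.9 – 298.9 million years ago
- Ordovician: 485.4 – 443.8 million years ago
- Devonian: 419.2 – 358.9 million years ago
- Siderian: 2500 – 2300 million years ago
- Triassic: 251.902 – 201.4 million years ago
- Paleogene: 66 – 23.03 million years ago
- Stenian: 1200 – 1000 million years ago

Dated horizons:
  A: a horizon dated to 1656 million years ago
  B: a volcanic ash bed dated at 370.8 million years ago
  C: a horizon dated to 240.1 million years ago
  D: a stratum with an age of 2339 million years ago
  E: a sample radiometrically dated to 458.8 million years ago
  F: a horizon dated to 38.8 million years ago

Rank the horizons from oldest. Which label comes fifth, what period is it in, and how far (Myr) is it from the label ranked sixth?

C, in the Triassic; 201.3 million years to F

Larger Ma means older, so oldest first: D 2339 > A 1656 > E 458.8 > B 370.8 > C 240.1 > F 38.8.
Counting 5 along gives C (240.1 Ma); the excerpt puts that inside the Triassic, 251.902–201.4 Ma.
Next in line is F (38.8 Ma), and 240.1 − 38.8 = 201.3 Myr.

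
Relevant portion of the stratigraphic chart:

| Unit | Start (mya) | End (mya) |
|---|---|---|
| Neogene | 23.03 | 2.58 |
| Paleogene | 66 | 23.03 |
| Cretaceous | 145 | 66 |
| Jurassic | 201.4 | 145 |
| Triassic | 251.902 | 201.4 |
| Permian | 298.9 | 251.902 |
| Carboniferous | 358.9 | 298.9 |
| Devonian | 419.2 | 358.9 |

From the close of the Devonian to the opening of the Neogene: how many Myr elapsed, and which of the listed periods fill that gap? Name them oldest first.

The Devonian closes at 358.9 Ma and the Neogene opens at 23.03 Ma, so the interval is 358.9 − 23.03 = 335.87 Myr.
A period fits inside if it starts at or after 358.9 Ma and ends at or before 23.03 Ma; oldest first that gives Carboniferous, Permian, Triassic, Jurassic, Cretaceous, Paleogene.

335.87 million years; Carboniferous, Permian, Triassic, Jurassic, Cretaceous, Paleogene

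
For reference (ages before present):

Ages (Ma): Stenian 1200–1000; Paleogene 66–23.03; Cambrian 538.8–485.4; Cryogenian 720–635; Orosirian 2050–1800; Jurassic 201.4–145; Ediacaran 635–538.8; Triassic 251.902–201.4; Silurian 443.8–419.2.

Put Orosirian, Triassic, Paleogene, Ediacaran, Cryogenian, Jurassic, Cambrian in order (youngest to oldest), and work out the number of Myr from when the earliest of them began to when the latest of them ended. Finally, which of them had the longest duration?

Paleogene → Jurassic → Triassic → Cambrian → Ediacaran → Cryogenian → Orosirian; total span 2026.97 Myr; longest is Orosirian

From the excerpt: Orosirian 2050–1800; Triassic 251.902–201.4; Paleogene 66–23.03; Ediacaran 635–538.8; Cryogenian 720–635; Jurassic 201.4–145; Cambrian 538.8–485.4 (Ma).
Larger Ma is earlier, so the oldest is Orosirian and the youngest is Paleogene; youngest to oldest: Paleogene, Jurassic, Triassic, Cambrian, Ediacaran, Cryogenian, Orosirian.
Oldest start 2050 minus youngest end 23.03 gives 2026.97 Myr overall.
Individual lengths (start − end): Triassic 50.502; Ediacaran 96.2; Cryogenian 85; Jurassic 56.4; Orosirian 250; Cambrian 53.4; Paleogene 42.97. The largest is Orosirian at 250 Myr.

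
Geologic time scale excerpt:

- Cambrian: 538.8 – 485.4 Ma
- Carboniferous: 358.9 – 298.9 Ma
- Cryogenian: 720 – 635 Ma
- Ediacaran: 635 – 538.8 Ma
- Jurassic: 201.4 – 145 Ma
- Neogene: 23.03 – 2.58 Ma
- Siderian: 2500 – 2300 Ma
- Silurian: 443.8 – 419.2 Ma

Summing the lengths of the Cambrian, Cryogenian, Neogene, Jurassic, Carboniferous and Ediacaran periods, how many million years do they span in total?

Duration is start − end for each: (538.8 − 485.4) + (720 − 635) + (23.03 − 2.58) + (201.4 − 145) + (358.9 − 298.9) + (635 − 538.8).
That is 53.4 + 85 + 20.45 + 56.4 + 60 + 96.2, which totals 371.45 million years.

371.45 million years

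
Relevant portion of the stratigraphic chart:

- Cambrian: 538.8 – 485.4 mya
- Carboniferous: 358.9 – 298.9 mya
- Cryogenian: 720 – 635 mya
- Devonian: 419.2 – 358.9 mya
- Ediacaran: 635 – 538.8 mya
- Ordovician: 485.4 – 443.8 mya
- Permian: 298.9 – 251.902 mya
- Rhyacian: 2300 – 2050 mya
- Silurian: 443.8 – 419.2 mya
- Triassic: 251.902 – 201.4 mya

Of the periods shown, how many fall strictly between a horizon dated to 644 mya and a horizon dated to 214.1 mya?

644 Ma sits inside the Cryogenian (720–635) and 214.1 Ma inside the Triassic (251.902–201.4); neither of those is wholly between the two dates.
The listed periods lying completely between them are Ediacaran, Cambrian, Ordovician, Silurian, Devonian, Carboniferous, Permian — 7 in all.

7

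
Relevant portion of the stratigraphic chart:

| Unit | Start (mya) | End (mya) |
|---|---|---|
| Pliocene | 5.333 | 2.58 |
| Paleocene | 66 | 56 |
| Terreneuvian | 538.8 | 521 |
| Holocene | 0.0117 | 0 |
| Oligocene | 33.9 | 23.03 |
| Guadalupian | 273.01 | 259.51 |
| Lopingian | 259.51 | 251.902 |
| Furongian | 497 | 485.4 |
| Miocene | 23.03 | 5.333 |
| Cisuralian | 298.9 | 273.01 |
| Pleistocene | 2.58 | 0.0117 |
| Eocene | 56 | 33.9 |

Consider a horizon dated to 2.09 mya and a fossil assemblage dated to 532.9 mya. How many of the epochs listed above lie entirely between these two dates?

9

The older date is 532.9 Ma and the younger is 2.09 Ma.
Epochs with start < 532.9 and end > 2.09 Ma: Furongian (497–485.4), Cisuralian (298.9–273.01), Guadalupian (273.01–259.51), Lopingian (259.51–251.902), Paleocene (66–56), Eocene (56–33.9), Oligocene (33.9–23.03), Miocene (23.03–5.333), Pliocene (5.333–2.58).
That is 9 complete epochs.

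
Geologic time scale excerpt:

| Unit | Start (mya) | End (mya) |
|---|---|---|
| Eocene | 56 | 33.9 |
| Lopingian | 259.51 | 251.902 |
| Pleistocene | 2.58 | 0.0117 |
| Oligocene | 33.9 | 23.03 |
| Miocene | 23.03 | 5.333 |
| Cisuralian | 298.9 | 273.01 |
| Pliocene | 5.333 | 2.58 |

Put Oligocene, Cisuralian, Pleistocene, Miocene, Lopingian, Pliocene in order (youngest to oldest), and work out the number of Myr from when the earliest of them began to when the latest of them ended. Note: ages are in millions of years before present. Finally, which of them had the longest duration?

Pleistocene → Pliocene → Miocene → Oligocene → Lopingian → Cisuralian; total span 298.8883 Myr; longest is Cisuralian

Start ages (Ma): Cisuralian 298.9, Lopingian 259.51, Oligocene 33.9, Miocene 23.03, Pliocene 5.333, Pleistocene 2.58.
Ordered youngest to oldest: Pleistocene, Pliocene, Miocene, Oligocene, Lopingian, Cisuralian.
Span = 298.9 − 0.0117 = 298.8883 Myr.
Durations: Pleistocene 2.5683, Cisuralian 25.89, Oligocene 10.87, Pliocene 2.753, Miocene 17.697, Lopingian 7.608 → longest is Cisuralian (25.89 Myr).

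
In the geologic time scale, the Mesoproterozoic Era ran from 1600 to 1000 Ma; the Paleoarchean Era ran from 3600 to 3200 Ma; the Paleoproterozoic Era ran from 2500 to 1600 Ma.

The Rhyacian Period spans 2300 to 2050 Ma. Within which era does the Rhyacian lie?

The Rhyacian (2300–2050 Ma) lies entirely within 2500–1600 Ma, the Paleoproterozoic Era.

Paleoproterozoic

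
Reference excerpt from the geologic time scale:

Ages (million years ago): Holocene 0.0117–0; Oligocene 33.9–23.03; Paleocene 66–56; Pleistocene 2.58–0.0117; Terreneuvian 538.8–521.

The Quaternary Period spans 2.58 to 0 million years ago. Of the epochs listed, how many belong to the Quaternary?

Epochs inside 2.58–0 Ma: Pleistocene, Holocene — 2 in total.

2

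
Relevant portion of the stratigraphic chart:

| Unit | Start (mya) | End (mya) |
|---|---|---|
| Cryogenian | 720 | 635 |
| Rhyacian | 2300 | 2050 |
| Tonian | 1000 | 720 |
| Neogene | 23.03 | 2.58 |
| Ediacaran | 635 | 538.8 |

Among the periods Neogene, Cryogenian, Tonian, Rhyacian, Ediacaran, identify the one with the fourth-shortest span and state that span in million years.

Start − end for each: Neogene 23.03 − 2.58 = 20.45; Cryogenian 720 − 635 = 85; Tonian 1000 − 720 = 280; Rhyacian 2300 − 2050 = 250; Ediacaran 635 − 538.8 = 96.2.
Ranking these from shortest: Neogene < Cryogenian < Ediacaran < Rhyacian < Tonian.
Position 4 in that ranking is Rhyacian, which lasted 250 Myr.

Rhyacian, 250 million years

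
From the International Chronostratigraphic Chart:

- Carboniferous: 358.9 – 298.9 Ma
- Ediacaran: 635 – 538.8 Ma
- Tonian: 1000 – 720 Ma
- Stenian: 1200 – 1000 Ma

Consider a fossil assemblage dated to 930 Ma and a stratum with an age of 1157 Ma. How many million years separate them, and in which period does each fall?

227 million years apart; the first in the Tonian, the second in the Stenian

Elapsed time: 1157 − 930 = 227 Myr.
930 Ma lies within 1000–720 Ma: Tonian.
1157 Ma lies within 1200–1000 Ma: Stenian.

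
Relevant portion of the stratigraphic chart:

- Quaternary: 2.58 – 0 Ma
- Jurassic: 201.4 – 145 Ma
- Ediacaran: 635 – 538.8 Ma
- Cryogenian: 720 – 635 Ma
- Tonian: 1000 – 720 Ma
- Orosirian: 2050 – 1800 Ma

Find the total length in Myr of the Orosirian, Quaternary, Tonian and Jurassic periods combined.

Each duration: Orosirian = 250; Quaternary = 2.58; Tonian = 280; Jurassic = 56.4.
Sum: 250 + 2.58 + 280 + 56.4 = 588.98 Myr.

588.98 million years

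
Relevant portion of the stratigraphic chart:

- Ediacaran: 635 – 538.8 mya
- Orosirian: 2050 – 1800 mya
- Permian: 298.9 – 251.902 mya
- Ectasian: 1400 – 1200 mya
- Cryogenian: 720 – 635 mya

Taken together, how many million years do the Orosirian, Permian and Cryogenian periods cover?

381.998 million years

Duration is start − end for each: (2050 − 1800) + (298.9 − 251.902) + (720 − 635).
That is 250 + 46.998 + 85, which totals 381.998 million years.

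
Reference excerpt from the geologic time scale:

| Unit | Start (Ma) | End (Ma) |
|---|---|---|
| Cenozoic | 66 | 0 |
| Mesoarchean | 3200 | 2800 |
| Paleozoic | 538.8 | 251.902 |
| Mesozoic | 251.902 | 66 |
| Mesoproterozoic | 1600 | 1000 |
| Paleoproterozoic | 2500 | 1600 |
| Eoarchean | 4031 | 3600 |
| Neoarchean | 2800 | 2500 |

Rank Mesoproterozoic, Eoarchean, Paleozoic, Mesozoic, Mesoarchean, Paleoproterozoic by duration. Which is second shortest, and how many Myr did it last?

Paleozoic, 286.898 million years

Start − end for each: Mesoproterozoic 1600 − 1000 = 600; Eoarchean 4031 − 3600 = 431; Paleozoic 538.8 − 251.902 = 286.898; Mesozoic 251.902 − 66 = 185.902; Mesoarchean 3200 − 2800 = 400; Paleoproterozoic 2500 − 1600 = 900.
Ranking these from shortest: Mesozoic < Paleozoic < Mesoarchean < Eoarchean < Mesoproterozoic < Paleoproterozoic.
Position 2 in that ranking is Paleozoic, which lasted 286.898 Myr.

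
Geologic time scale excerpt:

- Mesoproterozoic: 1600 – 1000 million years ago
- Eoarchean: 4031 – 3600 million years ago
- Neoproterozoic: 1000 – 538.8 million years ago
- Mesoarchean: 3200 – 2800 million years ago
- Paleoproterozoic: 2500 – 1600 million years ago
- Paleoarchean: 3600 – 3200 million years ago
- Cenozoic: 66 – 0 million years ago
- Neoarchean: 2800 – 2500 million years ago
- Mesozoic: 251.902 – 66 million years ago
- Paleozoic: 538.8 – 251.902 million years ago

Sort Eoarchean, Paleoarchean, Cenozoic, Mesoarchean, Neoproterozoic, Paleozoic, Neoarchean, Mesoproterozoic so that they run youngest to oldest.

Sorting by start age (ascending Ma, since larger Ma = older): Cenozoic start 66, Paleozoic start 538.8, Neoproterozoic start 1000, Mesoproterozoic start 1600, Neoarchean start 2800, Mesoarchean start 3200, Paleoarchean start 3600, Eoarchean start 4031.

Cenozoic, Paleozoic, Neoproterozoic, Mesoproterozoic, Neoarchean, Mesoarchean, Paleoarchean, Eoarchean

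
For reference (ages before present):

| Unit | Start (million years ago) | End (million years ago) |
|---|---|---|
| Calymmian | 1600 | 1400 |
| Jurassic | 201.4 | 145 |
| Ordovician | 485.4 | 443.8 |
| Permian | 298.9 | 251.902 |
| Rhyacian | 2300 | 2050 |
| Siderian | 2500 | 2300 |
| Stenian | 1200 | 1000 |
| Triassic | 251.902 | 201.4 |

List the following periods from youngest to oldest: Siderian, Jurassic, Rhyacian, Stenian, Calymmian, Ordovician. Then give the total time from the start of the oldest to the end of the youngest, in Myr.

Jurassic → Ordovician → Stenian → Calymmian → Rhyacian → Siderian; total span 2355 Myr

From the excerpt: Siderian 2500–2300; Jurassic 201.4–145; Rhyacian 2300–2050; Stenian 1200–1000; Calymmian 1600–1400; Ordovician 485.4–443.8 (Ma).
Larger Ma is earlier, so the oldest is Siderian and the youngest is Jurassic; youngest to oldest: Jurassic, Ordovician, Stenian, Calymmian, Rhyacian, Siderian.
Oldest start 2500 minus youngest end 145 gives 2355 Myr overall.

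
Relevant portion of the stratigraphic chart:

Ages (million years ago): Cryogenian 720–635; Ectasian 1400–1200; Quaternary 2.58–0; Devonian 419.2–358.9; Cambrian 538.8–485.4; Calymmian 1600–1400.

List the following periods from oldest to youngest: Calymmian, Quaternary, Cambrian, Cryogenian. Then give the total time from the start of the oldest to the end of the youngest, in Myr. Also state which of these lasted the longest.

Start ages (Ma): Calymmian 1600, Cryogenian 720, Cambrian 538.8, Quaternary 2.58.
Ordered oldest to youngest: Calymmian, Cryogenian, Cambrian, Quaternary.
Span = 1600 − 0 = 1600 Myr.
Durations: Cambrian 53.4, Cryogenian 85, Calymmian 200, Quaternary 2.58 → longest is Calymmian (200 Myr).

Calymmian, Cryogenian, Cambrian, Quaternary; total span 1600 Myr; longest is Calymmian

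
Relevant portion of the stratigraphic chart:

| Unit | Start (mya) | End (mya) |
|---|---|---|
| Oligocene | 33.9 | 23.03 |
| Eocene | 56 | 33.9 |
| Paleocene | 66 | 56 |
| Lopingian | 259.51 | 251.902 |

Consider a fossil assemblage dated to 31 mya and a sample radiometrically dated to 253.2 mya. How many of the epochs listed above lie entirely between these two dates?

The older date is 253.2 Ma and the younger is 31 Ma.
Epochs with start < 253.2 and end > 31 Ma: Paleocene (66–56), Eocene (56–33.9).
That is 2 complete epochs.

2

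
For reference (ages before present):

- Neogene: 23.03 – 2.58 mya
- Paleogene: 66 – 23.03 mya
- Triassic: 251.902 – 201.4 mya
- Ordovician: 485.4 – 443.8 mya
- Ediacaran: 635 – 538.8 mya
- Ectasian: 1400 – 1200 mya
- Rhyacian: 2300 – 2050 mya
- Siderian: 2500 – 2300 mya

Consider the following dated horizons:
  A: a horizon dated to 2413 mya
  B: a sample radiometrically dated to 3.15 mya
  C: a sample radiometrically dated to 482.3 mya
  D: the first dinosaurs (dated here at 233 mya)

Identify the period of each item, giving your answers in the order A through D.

A — Siderian; B — Neogene; C — Ordovician; D — Triassic

Match each age against the start–end ranges in the excerpt: A = 2413 Ma → Siderian (2500–2300); B = 3.15 Ma → Neogene (23.03–2.58); C = 482.3 Ma → Ordovician (485.4–443.8); D = 233 Ma → Triassic (251.902–201.4).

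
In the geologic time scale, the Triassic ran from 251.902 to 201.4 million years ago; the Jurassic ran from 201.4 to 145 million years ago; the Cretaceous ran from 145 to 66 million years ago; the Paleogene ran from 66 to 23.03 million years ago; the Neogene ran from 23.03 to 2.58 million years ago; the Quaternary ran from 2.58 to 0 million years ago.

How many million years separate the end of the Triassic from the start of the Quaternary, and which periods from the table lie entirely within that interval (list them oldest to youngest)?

198.82 million years; Jurassic, Cretaceous, Paleogene, Neogene

The Triassic closes at 201.4 Ma and the Quaternary opens at 2.58 Ma, so the interval is 201.4 − 2.58 = 198.82 Myr.
A period fits inside if it starts at or after 201.4 Ma and ends at or before 2.58 Ma; oldest first that gives Jurassic, Cretaceous, Paleogene, Neogene.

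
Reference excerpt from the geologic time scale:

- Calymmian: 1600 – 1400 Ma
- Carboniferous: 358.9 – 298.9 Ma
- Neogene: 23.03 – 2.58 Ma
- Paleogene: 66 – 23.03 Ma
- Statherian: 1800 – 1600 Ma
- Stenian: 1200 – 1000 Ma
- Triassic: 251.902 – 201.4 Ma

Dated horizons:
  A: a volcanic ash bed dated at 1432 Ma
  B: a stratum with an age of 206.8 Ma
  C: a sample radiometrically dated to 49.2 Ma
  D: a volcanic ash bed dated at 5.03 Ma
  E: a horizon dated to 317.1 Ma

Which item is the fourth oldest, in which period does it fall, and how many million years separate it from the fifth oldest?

C, in the Paleogene; 44.17 million years to D

Larger Ma means older, so oldest first: A 1432 > E 317.1 > B 206.8 > C 49.2 > D 5.03.
Counting 4 along gives C (49.2 Ma); the excerpt puts that inside the Paleogene, 66–23.03 Ma.
Next in line is D (5.03 Ma), and 49.2 − 5.03 = 44.17 Myr.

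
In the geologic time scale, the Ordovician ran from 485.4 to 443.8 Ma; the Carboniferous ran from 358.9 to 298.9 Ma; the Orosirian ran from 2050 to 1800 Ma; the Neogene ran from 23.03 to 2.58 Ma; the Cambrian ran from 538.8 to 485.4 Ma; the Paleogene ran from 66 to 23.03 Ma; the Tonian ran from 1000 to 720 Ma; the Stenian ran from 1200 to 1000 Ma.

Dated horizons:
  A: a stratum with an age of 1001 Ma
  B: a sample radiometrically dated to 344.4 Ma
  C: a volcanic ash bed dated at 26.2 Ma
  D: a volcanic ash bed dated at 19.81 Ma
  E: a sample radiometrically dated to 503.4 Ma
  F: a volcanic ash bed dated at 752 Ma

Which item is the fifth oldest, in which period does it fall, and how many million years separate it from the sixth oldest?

C, in the Paleogene; 6.39 million years to D

Sorted oldest-first by Ma: A (1001), F (752), E (503.4), B (344.4), C (26.2), D (19.81).
The fifth oldest is C at 26.2 Ma, which lies in 66–23.03 Ma: the Paleogene.
The sixth oldest is D at 19.81 Ma; separation = |26.2 − 19.81| = 6.39 Myr.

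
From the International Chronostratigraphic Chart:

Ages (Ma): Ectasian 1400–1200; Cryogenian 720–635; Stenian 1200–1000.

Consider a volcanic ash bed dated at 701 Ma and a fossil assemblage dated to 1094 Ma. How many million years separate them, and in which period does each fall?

393 million years apart; the first in the Cryogenian, the second in the Stenian

Elapsed time: 1094 − 701 = 393 Myr.
701 Ma lies within 720–635 Ma: Cryogenian.
1094 Ma lies within 1200–1000 Ma: Stenian.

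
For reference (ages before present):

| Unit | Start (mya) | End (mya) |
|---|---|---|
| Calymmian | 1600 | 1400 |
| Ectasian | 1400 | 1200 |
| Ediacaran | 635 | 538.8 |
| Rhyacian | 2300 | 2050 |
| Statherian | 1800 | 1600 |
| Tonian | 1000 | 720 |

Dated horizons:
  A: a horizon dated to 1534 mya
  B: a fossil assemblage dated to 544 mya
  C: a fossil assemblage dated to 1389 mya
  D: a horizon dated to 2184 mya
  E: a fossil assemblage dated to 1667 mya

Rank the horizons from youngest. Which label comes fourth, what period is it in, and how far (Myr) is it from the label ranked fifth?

Sorted youngest-first by Ma: B (544), C (1389), A (1534), E (1667), D (2184).
The fourth youngest is E at 1667 Ma, which lies in 1800–1600 Ma: the Statherian.
The fifth youngest is D at 2184 Ma; separation = |1667 − 2184| = 517 Myr.

E, in the Statherian; 517 million years to D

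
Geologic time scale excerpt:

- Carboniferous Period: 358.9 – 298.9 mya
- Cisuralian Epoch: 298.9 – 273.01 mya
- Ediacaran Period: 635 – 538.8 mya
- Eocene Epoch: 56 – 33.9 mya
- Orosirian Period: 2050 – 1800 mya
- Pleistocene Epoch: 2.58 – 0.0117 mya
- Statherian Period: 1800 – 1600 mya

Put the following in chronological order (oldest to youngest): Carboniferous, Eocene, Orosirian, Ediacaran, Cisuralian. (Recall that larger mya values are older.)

Sorting by start age (descending Ma, since larger Ma = older): Orosirian start 2050, Ediacaran start 635, Carboniferous start 358.9, Cisuralian start 298.9, Eocene start 56.

Orosirian → Ediacaran → Carboniferous → Cisuralian → Eocene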